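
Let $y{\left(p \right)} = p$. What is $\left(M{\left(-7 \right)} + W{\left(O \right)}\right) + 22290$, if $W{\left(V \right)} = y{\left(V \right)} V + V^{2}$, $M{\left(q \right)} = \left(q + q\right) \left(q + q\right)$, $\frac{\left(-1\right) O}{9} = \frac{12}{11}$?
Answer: $\frac{2744134}{121} \approx 22679.0$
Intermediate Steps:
$O = - \frac{108}{11}$ ($O = - 9 \cdot \frac{12}{11} = - 9 \cdot 12 \cdot \frac{1}{11} = \left(-9\right) \frac{12}{11} = - \frac{108}{11} \approx -9.8182$)
$M{\left(q \right)} = 4 q^{2}$ ($M{\left(q \right)} = 2 q 2 q = 4 q^{2}$)
$W{\left(V \right)} = 2 V^{2}$ ($W{\left(V \right)} = V V + V^{2} = V^{2} + V^{2} = 2 V^{2}$)
$\left(M{\left(-7 \right)} + W{\left(O \right)}\right) + 22290 = \left(4 \left(-7\right)^{2} + 2 \left(- \frac{108}{11}\right)^{2}\right) + 22290 = \left(4 \cdot 49 + 2 \cdot \frac{11664}{121}\right) + 22290 = \left(196 + \frac{23328}{121}\right) + 22290 = \frac{47044}{121} + 22290 = \frac{2744134}{121}$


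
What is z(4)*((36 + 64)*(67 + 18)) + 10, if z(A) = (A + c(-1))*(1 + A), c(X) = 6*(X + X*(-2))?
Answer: 425010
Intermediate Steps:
c(X) = -6*X (c(X) = 6*(X - 2*X) = 6*(-X) = -6*X)
z(A) = (1 + A)*(6 + A) (z(A) = (A - 6*(-1))*(1 + A) = (A + 6)*(1 + A) = (6 + A)*(1 + A) = (1 + A)*(6 + A))
z(4)*((36 + 64)*(67 + 18)) + 10 = (6 + 4**2 + 7*4)*((36 + 64)*(67 + 18)) + 10 = (6 + 16 + 28)*(100*85) + 10 = 50*8500 + 10 = 425000 + 10 = 425010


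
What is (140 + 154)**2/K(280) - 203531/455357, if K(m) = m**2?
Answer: 119400037/182142800 ≈ 0.65553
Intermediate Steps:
(140 + 154)**2/K(280) - 203531/455357 = (140 + 154)**2/(280**2) - 203531/455357 = 294**2/78400 - 203531*1/455357 = 86436*(1/78400) - 203531/455357 = 441/400 - 203531/455357 = 119400037/182142800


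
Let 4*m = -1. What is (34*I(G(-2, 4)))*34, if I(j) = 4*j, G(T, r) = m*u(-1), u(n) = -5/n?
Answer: -5780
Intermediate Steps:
m = -¼ (m = (¼)*(-1) = -¼ ≈ -0.25000)
G(T, r) = -5/4 (G(T, r) = -(-5)/(4*(-1)) = -(-5)*(-1)/4 = -¼*5 = -5/4)
(34*I(G(-2, 4)))*34 = (34*(4*(-5/4)))*34 = (34*(-5))*34 = -170*34 = -5780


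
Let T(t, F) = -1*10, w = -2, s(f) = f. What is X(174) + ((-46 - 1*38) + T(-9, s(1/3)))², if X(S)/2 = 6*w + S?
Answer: 9160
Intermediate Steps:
T(t, F) = -10
X(S) = -24 + 2*S (X(S) = 2*(6*(-2) + S) = 2*(-12 + S) = -24 + 2*S)
X(174) + ((-46 - 1*38) + T(-9, s(1/3)))² = (-24 + 2*174) + ((-46 - 1*38) - 10)² = (-24 + 348) + ((-46 - 38) - 10)² = 324 + (-84 - 10)² = 324 + (-94)² = 324 + 8836 = 9160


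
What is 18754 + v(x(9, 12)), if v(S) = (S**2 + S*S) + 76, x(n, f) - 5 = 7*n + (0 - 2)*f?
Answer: 22702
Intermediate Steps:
x(n, f) = 5 - 2*f + 7*n (x(n, f) = 5 + (7*n + (0 - 2)*f) = 5 + (7*n - 2*f) = 5 + (-2*f + 7*n) = 5 - 2*f + 7*n)
v(S) = 76 + 2*S**2 (v(S) = (S**2 + S**2) + 76 = 2*S**2 + 76 = 76 + 2*S**2)
18754 + v(x(9, 12)) = 18754 + (76 + 2*(5 - 2*12 + 7*9)**2) = 18754 + (76 + 2*(5 - 24 + 63)**2) = 18754 + (76 + 2*44**2) = 18754 + (76 + 2*1936) = 18754 + (76 + 3872) = 18754 + 3948 = 22702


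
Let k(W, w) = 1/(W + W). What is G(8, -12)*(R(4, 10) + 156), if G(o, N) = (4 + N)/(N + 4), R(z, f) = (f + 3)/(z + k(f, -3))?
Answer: 12896/81 ≈ 159.21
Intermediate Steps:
k(W, w) = 1/(2*W)
R(z, f) = (3 + f)/(z + 1/(2*f)) (R(z, f) = (f + 3)/(z + 1/(2*f)) = (3 + f)/(z + 1/(2*f)))
G(o, N) = 1 (G(o, N) = (4 + N)/(4 + N) = 1)
G(8, -12)*(R(4, 10) + 156) = 1*(2*10*(3 + 10)/(1 + 2*10*4) + 156) = 1*(2*10*13/(1 + 80) + 156) = 1*(2*10*13/81 + 156) = 1*(2*10*(1/81)*13 + 156) = 1*(260/81 + 156) = 1*(12896/81) = 12896/81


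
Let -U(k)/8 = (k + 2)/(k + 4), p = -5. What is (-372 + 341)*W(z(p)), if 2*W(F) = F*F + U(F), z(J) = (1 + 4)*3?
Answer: -128309/38 ≈ -3376.6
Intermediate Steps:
U(k) = -8*(2 + k)/(4 + k) (U(k) = -8*(k + 2)/(k + 4) = -8*(2 + k)/(4 + k))
z(J) = 15 (z(J) = 5*3 = 15)
W(F) = F²/2 + 4*(-2 - F)/(4 + F) (W(F) = (F*F + 8*(-2 - F)/(4 + F))/2 = (F² + 8*(-2 - F)/(4 + F))/2 = F²/2 + 4*(-2 - F)/(4 + F))
(-372 + 341)*W(z(p)) = (-372 + 341)*((-16 - 8*15 + 15²*(4 + 15))/(2*(4 + 15))) = -31*(-16 - 120 + 225*19)/(2*19) = -31*(-16 - 120 + 4275)/(2*19) = -31*4139/(2*19) = -31*4139/38 = -128309/38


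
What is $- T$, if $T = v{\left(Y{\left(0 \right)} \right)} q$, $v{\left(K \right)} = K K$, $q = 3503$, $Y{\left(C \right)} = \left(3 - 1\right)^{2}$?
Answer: $-56048$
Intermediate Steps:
$Y{\left(C \right)} = 4$ ($Y{\left(C \right)} = 2^{2} = 4$)
$v{\left(K \right)} = K^{2}$
$T = 56048$ ($T = 4^{2} \cdot 3503 = 16 \cdot 3503 = 56048$)
$- T = \left(-1\right) 56048 = -56048$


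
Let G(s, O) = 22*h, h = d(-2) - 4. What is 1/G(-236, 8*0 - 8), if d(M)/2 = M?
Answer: -1/176 ≈ -0.0056818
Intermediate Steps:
d(M) = 2*M
h = -8 (h = 2*(-2) - 4 = -4 - 4 = -8)
G(s, O) = -176 (G(s, O) = 22*(-8) = -176)
1/G(-236, 8*0 - 8) = 1/(-176) = -1/176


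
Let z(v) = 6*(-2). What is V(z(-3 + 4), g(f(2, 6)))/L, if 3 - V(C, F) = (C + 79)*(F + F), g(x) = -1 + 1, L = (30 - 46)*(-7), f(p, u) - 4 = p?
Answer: 3/112 ≈ 0.026786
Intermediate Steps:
f(p, u) = 4 + p
z(v) = -12
L = 112 (L = -16*(-7) = 112)
g(x) = 0
V(C, F) = 3 - 2*F*(79 + C) (V(C, F) = 3 - (C + 79)*(F + F) = 3 - (79 + C)*2*F = 3 - 2*F*(79 + C))
V(z(-3 + 4), g(f(2, 6)))/L = (3 - 158*0 - 2*(-12)*0)/112 = (3 + 0 + 0)*(1/112) = 3*(1/112) = 3/112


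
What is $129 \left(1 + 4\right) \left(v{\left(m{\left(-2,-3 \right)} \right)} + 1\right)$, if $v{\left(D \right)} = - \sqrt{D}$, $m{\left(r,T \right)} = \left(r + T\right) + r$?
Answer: $645 - 645 i \sqrt{7} \approx 645.0 - 1706.5 i$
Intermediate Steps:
$m{\left(r,T \right)} = T + 2 r$ ($m{\left(r,T \right)} = \left(T + r\right) + r = T + 2 r$)
$129 \left(1 + 4\right) \left(v{\left(m{\left(-2,-3 \right)} \right)} + 1\right) = 129 \left(1 + 4\right) \left(- \sqrt{-3 + 2 \left(-2\right)} + 1\right) = 129 \cdot 5 \left(- \sqrt{-3 - 4} + 1\right) = 129 \cdot 5 \left(- \sqrt{-7} + 1\right) = 129 \cdot 5 \left(- i \sqrt{7} + 1\right) = 129 \cdot 5 \left(1 - i \sqrt{7}\right) = 129 \left(5 - 5 i \sqrt{7}\right) = 645 - 645 i \sqrt{7}$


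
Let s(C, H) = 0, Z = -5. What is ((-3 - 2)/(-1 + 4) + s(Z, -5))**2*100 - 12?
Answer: 2392/9 ≈ 265.78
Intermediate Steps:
((-3 - 2)/(-1 + 4) + s(Z, -5))**2*100 - 12 = ((-3 - 2)/(-1 + 4) + 0)**2*100 - 12 = (-5/3 + 0)**2*100 - 12 = (-5/3)**2*100 - 12 = (25/9)*100 - 12 = 2500/9 - 12 = 2392/9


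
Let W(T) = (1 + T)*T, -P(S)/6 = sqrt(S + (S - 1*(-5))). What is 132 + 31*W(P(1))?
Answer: 7944 - 186*sqrt(7) ≈ 7451.9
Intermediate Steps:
P(S) = -6*sqrt(5 + 2*S) (P(S) = -6*sqrt(S + (S - 1*(-5))) = -6*sqrt(S + (S + 5)) = -6*sqrt(S + (5 + S)) = -6*sqrt(5 + 2*S))
W(T) = T*(1 + T)
132 + 31*W(P(1)) = 132 + 31*((-6*sqrt(5 + 2*1))*(1 - 6*sqrt(5 + 2*1))) = 132 + 31*((-6*sqrt(5 + 2))*(1 - 6*sqrt(5 + 2))) = 132 + 31*((-6*sqrt(7))*(1 - 6*sqrt(7))) = 132 + 31*(-6*sqrt(7)*(1 - 6*sqrt(7))) = 132 - 186*sqrt(7)*(1 - 6*sqrt(7))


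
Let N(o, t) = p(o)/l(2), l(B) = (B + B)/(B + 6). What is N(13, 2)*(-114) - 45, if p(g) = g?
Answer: -3009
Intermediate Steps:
l(B) = 2*B/(6 + B) (l(B) = (2*B)/(6 + B) = 2*B/(6 + B))
N(o, t) = 2*o (N(o, t) = o/((2*2/(6 + 2))) = o/((2*2/8)) = o/((2*2*(⅛))) = o/(½) = o*2 = 2*o)
N(13, 2)*(-114) - 45 = (2*13)*(-114) - 45 = 26*(-114) - 45 = -2964 - 45 = -3009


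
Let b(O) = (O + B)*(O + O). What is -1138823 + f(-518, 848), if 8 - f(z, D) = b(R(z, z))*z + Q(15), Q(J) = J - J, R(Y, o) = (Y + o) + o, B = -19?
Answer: 2531303097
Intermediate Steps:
R(Y, o) = Y + 2*o
Q(J) = 0
b(O) = 2*O*(-19 + O) (b(O) = (O - 19)*(O + O) = (-19 + O)*(2*O) = 2*O*(-19 + O))
f(z, D) = 8 - 6*z²*(-19 + 3*z) (f(z, D) = 8 - ((2*(z + 2*z)*(-19 + (z + 2*z)))*z + 0) = 8 - ((2*(3*z)*(-19 + 3*z))*z + 0) = 8 - ((6*z*(-19 + 3*z))*z + 0) = 8 - (6*z²*(-19 + 3*z) + 0) = 8 - 6*z²*(-19 + 3*z))
-1138823 + f(-518, 848) = -1138823 + (8 - 18*(-518)³ + 114*(-518)²) = -1138823 + (8 - 18*(-138991832) + 114*268324) = -1138823 + (8 + 2501852976 + 30588936) = -1138823 + 2532441920 = 2531303097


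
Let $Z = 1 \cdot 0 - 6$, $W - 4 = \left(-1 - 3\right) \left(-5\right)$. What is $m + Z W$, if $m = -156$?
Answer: $-300$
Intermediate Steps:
$W = 24$ ($W = 4 + \left(-1 - 3\right) \left(-5\right) = 4 - -20 = 4 + 20 = 24$)
$Z = -6$ ($Z = 0 - 6 = -6$)
$m + Z W = -156 - 144 = -300$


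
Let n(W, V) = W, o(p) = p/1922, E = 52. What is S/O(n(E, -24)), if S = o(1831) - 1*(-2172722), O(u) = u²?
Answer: 4175973515/5197088 ≈ 803.52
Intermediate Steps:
o(p) = p/1922 (o(p) = p*(1/1922) = p/1922)
S = 4175973515/1922 (S = (1/1922)*1831 - 1*(-2172722) = 1831/1922 + 2172722 = 4175973515/1922 ≈ 2.1727e+6)
S/O(n(E, -24)) = 4175973515/(1922*(52²)) = (4175973515/1922)/2704 = (4175973515/1922)*(1/2704) = 4175973515/5197088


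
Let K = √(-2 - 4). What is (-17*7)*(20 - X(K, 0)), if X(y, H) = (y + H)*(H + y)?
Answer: -3094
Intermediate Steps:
K = I*√6 (K = √(-6) = I*√6 ≈ 2.4495*I)
X(y, H) = (H + y)² (X(y, H) = (H + y)*(H + y) = (H + y)²)
(-17*7)*(20 - X(K, 0)) = (-17*7)*(20 - (0 + I*√6)²) = -119*(20 - (I*√6)²) = -119*(20 - 1*(-6)) = -119*(20 + 6) = -119*26 = -3094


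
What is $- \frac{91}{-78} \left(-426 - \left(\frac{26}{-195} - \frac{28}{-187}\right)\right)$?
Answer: $- \frac{4182416}{8415} \approx -497.02$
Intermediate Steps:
$- \frac{91}{-78} \left(-426 - \left(\frac{26}{-195} - \frac{28}{-187}\right)\right) = \left(-91\right) \left(- \frac{1}{78}\right) \left(-426 - \left(26 \left(- \frac{1}{195}\right) - - \frac{28}{187}\right)\right) = \frac{7 \left(-426 - \left(- \frac{2}{15} + \frac{28}{187}\right)\right)}{6} = \frac{7 \left(-426 - \frac{46}{2805}\right)}{6} = \frac{7}{6} \left(- \frac{1194976}{2805}\right) = - \frac{4182416}{8415}$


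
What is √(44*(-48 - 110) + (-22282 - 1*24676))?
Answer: 3*I*√5990 ≈ 232.19*I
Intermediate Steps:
√(44*(-48 - 110) + (-22282 - 1*24676)) = √(44*(-158) + (-22282 - 24676)) = √(-6952 - 46958) = √(-53910) = 3*I*√5990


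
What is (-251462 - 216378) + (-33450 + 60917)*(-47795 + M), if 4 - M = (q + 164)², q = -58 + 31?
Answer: -1828671360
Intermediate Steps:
q = -27
M = -18765 (M = 4 - (-27 + 164)² = 4 - 1*137² = 4 - 1*18769 = 4 - 18769 = -18765)
(-251462 - 216378) + (-33450 + 60917)*(-47795 + M) = (-251462 - 216378) + (-33450 + 60917)*(-47795 - 18765) = -467840 + 27467*(-66560) = -467840 - 1828203520 = -1828671360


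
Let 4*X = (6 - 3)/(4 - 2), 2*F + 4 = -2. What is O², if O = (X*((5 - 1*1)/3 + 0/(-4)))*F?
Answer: 9/4 ≈ 2.2500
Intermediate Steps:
F = -3 (F = -2 + (½)*(-2) = -2 - 1 = -3)
X = 3/8 (X = ((6 - 3)/(4 - 2))/4 = (3/2)/4 = (3*(½))/4 = (¼)*(3/2) = 3/8 ≈ 0.37500)
O = -3/2 (O = (3*((5 - 1*1)/3 + 0/(-4))/8)*(-3) = (3*((5 - 1)*(⅓) + 0*(-¼))/8)*(-3) = (3*(4*(⅓) + 0)/8)*(-3) = (3*(4/3 + 0)/8)*(-3) = ((3/8)*(4/3))*(-3) = (½)*(-3) = -3/2 ≈ -1.5000)
O² = (-3/2)² = 9/4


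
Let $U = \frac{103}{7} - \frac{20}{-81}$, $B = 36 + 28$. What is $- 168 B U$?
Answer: $- \frac{4343296}{27} \approx -1.6086 \cdot 10^{5}$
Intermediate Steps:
$B = 64$
$U = \frac{8483}{567}$ ($U = 103 \cdot \frac{1}{7} - - \frac{20}{81} = \frac{103}{7} + \frac{20}{81} = \frac{8483}{567} \approx 14.961$)
$- 168 B U = \left(-168\right) 64 \cdot \frac{8483}{567} = \left(-10752\right) \frac{8483}{567} = - \frac{4343296}{27}$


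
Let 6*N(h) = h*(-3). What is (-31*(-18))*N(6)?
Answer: -1674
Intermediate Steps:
N(h) = -h/2 (N(h) = (h*(-3))/6 = (-3*h)/6 = -h/2)
(-31*(-18))*N(6) = (-31*(-18))*(-½*6) = 558*(-3) = -1674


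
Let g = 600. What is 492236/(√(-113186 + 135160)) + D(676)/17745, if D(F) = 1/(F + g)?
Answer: 1/22642620 + 246118*√21974/10987 ≈ 3320.6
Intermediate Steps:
D(F) = 1/(600 + F) (D(F) = 1/(F + 600) = 1/(600 + F))
492236/(√(-113186 + 135160)) + D(676)/17745 = 492236/(√(-113186 + 135160)) + 1/((600 + 676)*17745) = 492236/(√21974) + (1/17745)/1276 = 492236*(√21974/21974) + (1/1276)*(1/17745) = 246118*√21974/10987 + 1/22642620 = 1/22642620 + 246118*√21974/10987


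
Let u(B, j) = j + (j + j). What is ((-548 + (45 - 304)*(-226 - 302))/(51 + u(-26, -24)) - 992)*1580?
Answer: -248116880/21 ≈ -1.1815e+7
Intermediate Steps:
u(B, j) = 3*j (u(B, j) = j + 2*j = 3*j)
((-548 + (45 - 304)*(-226 - 302))/(51 + u(-26, -24)) - 992)*1580 = ((-548 + (45 - 304)*(-226 - 302))/(51 + 3*(-24)) - 992)*1580 = ((-548 - 259*(-528))/(51 - 72) - 992)*1580 = ((-548 + 136752)/(-21) - 992)*1580 = (136204*(-1/21) - 992)*1580 = (-136204/21 - 992)*1580 = -157036/21*1580 = -248116880/21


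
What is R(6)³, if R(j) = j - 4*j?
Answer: -5832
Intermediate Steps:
R(j) = -3*j
R(6)³ = (-3*6)³ = (-18)³ = -5832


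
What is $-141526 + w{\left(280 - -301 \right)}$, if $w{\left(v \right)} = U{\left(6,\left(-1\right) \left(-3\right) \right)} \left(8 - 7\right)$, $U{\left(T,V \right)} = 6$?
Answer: $-141520$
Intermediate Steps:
$w{\left(v \right)} = 6$ ($w{\left(v \right)} = 6 \left(8 - 7\right) = 6 \cdot 1 = 6$)
$-141526 + w{\left(280 - -301 \right)} = -141526 + 6 = -141520$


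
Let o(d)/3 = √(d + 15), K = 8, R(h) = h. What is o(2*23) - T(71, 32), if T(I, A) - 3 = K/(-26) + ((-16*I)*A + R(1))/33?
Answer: 157136/143 + 3*√61 ≈ 1122.3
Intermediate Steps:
o(d) = 3*√(15 + d) (o(d) = 3*√(d + 15) = 3*√(15 + d))
T(I, A) = 1168/429 - 16*A*I/33 (T(I, A) = 3 + (8/(-26) + ((-16*I)*A + 1)/33) = 3 + (8*(-1/26) + (-16*A*I + 1)*(1/33)) = 3 + (-4/13 + (1 - 16*A*I)*(1/33)) = 3 + (-4/13 + (1/33 - 16*A*I/33)) = 3 + (-119/429 - 16*A*I/33) = 1168/429 - 16*A*I/33)
o(2*23) - T(71, 32) = 3*√(15 + 2*23) - (1168/429 - 16/33*32*71) = 3*√(15 + 46) - (1168/429 - 36352/33) = 3*√61 - 1*(-157136/143) = 3*√61 + 157136/143 = 157136/143 + 3*√61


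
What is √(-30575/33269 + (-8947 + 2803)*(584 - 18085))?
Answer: √119012769658682309/33269 ≈ 10369.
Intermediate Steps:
√(-30575/33269 + (-8947 + 2803)*(584 - 18085)) = √(-30575*1/33269 - 6144*(-17501)) = √(-30575/33269 + 107526144) = √(3577287254161/33269) = √119012769658682309/33269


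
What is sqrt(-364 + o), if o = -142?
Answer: I*sqrt(506) ≈ 22.494*I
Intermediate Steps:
sqrt(-364 + o) = sqrt(-364 - 142) = sqrt(-506) = I*sqrt(506)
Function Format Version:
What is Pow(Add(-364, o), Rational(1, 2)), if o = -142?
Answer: Mul(I, Pow(506, Rational(1, 2))) ≈ Mul(22.494, I)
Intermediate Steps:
Pow(Add(-364, o), Rational(1, 2)) = Pow(Add(-364, -142), Rational(1, 2)) = Pow(-506, Rational(1, 2)) = Mul(I, Pow(506, Rational(1, 2)))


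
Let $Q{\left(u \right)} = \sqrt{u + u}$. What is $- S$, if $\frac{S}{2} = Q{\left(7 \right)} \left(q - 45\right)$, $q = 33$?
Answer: $24 \sqrt{14} \approx 89.8$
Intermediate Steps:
$Q{\left(u \right)} = \sqrt{2} \sqrt{u}$ ($Q{\left(u \right)} = \sqrt{2 u} = \sqrt{2} \sqrt{u}$)
$S = - 24 \sqrt{14}$ ($S = 2 \sqrt{2} \sqrt{7} \left(33 - 45\right) = 2 \sqrt{14} \left(-12\right) = 2 \left(- 12 \sqrt{14}\right) = - 24 \sqrt{14} \approx -89.8$)
$- S = - \left(-24\right) \sqrt{14} = 24 \sqrt{14}$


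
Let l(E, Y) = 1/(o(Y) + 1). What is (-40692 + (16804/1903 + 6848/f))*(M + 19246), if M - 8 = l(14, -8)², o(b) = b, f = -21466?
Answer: -783963085573509656/1000820051 ≈ -7.8332e+8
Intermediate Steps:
l(E, Y) = 1/(1 + Y) (l(E, Y) = 1/(Y + 1) = 1/(1 + Y))
M = 393/49 (M = 8 + (1/(1 - 8))² = 8 + (1/(-7))² = 8 + (-⅐)² = 8 + 1/49 = 393/49 ≈ 8.0204)
(-40692 + (16804/1903 + 6848/f))*(M + 19246) = (-40692 + (16804/1903 + 6848/(-21466)))*(393/49 + 19246) = (-40692 + (16804*(1/1903) + 6848*(-1/21466)))*(943447/49) = (-40692 + (16804/1903 - 3424/10733))*(943447/49) = (-40692 + 173841460/20424899)*(943447/49) = -830956148648/20424899*943447/49 = -783963085573509656/1000820051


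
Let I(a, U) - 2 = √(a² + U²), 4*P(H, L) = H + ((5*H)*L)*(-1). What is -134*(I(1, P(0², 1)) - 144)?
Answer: 18894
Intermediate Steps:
P(H, L) = H/4 - 5*H*L/4 (P(H, L) = (H + ((5*H)*L)*(-1))/4 = (H + (5*H*L)*(-1))/4 = (H - 5*H*L)/4 = H/4 - 5*H*L/4)
I(a, U) = 2 + √(U² + a²) (I(a, U) = 2 + √(a² + U²) = 2 + √(U² + a²))
-134*(I(1, P(0², 1)) - 144) = -134*((2 + √(((¼)*0²*(1 - 5*1))² + 1²)) - 144) = -134*((2 + √(((¼)*0*(1 - 5))² + 1)) - 144) = -134*((2 + √(((¼)*0*(-4))² + 1)) - 144) = -134*((2 + √(0² + 1)) - 144) = -134*((2 + √(0 + 1)) - 144) = -134*((2 + √1) - 144) = -134*((2 + 1) - 144) = -134*(3 - 144) = -134*(-141) = 18894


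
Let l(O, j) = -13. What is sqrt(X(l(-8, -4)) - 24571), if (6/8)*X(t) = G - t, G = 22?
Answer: I*sqrt(220719)/3 ≈ 156.6*I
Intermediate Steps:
X(t) = 88/3 - 4*t/3 (X(t) = 4*(22 - t)/3 = 88/3 - 4*t/3)
sqrt(X(l(-8, -4)) - 24571) = sqrt((88/3 - 4/3*(-13)) - 24571) = sqrt((88/3 + 52/3) - 24571) = sqrt(140/3 - 24571) = sqrt(-73573/3) = I*sqrt(220719)/3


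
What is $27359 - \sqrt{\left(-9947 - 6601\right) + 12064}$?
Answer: $27359 - 2 i \sqrt{1121} \approx 27359.0 - 66.963 i$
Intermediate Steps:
$27359 - \sqrt{\left(-9947 - 6601\right) + 12064} = 27359 - \sqrt{-16548 + 12064} = 27359 - \sqrt{-4484} = 27359 - 2 i \sqrt{1121}$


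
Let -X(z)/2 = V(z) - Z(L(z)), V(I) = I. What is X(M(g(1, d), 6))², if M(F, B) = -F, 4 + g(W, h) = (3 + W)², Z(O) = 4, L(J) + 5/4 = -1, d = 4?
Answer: 1024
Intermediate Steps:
L(J) = -9/4 (L(J) = -5/4 - 1 = -9/4)
g(W, h) = -4 + (3 + W)²
X(z) = 8 - 2*z (X(z) = -2*(z - 1*4) = -2*(z - 4) = -2*(-4 + z) = 8 - 2*z)
X(M(g(1, d), 6))² = (8 - (-2)*(-4 + (3 + 1)²))² = (8 - (-2)*(-4 + 4²))² = (8 - (-2)*(-4 + 16))² = (8 - (-2)*12)² = (8 - 2*(-12))² = (8 + 24)² = 32² = 1024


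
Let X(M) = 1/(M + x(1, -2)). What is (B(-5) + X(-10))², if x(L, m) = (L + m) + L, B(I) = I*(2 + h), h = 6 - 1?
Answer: 123201/100 ≈ 1232.0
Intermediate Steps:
h = 5
B(I) = 7*I (B(I) = I*(2 + 5) = I*7 = 7*I)
x(L, m) = m + 2*L
X(M) = 1/M (X(M) = 1/(M + (-2 + 2*1)) = 1/(M + (-2 + 2)) = 1/(M + 0) = 1/M)
(B(-5) + X(-10))² = (7*(-5) + 1/(-10))² = (-35 - ⅒)² = (-351/10)² = 123201/100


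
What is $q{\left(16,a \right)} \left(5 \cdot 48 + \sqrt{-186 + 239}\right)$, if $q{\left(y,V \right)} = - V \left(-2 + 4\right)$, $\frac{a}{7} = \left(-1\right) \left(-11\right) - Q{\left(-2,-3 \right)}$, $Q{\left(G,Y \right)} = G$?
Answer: $-43680 - 182 \sqrt{53} \approx -45005.0$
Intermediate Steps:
$a = 91$ ($a = 7 \left(\left(-1\right) \left(-11\right) - -2\right) = 7 \left(11 + 2\right) = 7 \cdot 13 = 91$)
$q{\left(y,V \right)} = - 2 V$ ($q{\left(y,V \right)} = - V 2 = - 2 V$)
$q{\left(16,a \right)} \left(5 \cdot 48 + \sqrt{-186 + 239}\right) = \left(-2\right) 91 \left(5 \cdot 48 + \sqrt{-186 + 239}\right) = - 182 \left(240 + \sqrt{53}\right) = -43680 - 182 \sqrt{53}$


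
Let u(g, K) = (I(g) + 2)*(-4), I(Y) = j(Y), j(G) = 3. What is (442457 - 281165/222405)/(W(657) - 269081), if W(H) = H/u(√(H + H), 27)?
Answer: -393617471680/239409063237 ≈ -1.6441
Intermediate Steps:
I(Y) = 3
u(g, K) = -20 (u(g, K) = (3 + 2)*(-4) = 5*(-4) = -20)
W(H) = -H/20 (W(H) = H/(-20) = H*(-1/20) = -H/20)
(442457 - 281165/222405)/(W(657) - 269081) = (442457 - 281165/222405)/(-1/20*657 - 269081) = (442457 - 281165*1/222405)/(-657/20 - 269081) = (442457 - 56233/44481)/(-5382277/20) = (19680873584/44481)*(-20/5382277) = -393617471680/239409063237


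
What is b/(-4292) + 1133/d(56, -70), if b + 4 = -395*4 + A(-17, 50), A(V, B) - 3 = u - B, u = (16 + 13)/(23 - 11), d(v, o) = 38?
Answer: 29548333/978576 ≈ 30.195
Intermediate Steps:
u = 29/12 ≈ 2.4167
A(V, B) = 65/12 - B (A(V, B) = 3 + (29/12 - B) = 65/12 - B)
b = -19543/12 (b = -4 + (-395*4 + (65/12 - 1*50)) = -4 + (-1580 + (65/12 - 50)) = -4 + (-1580 - 535/12) = -4 - 19495/12 = -19543/12 ≈ -1628.6)
b/(-4292) + 1133/d(56, -70) = -19543/12/(-4292) + 1133/38 = -19543/12*(-1/4292) + 1133*(1/38) = 19543/51504 + 1133/38 = 29548333/978576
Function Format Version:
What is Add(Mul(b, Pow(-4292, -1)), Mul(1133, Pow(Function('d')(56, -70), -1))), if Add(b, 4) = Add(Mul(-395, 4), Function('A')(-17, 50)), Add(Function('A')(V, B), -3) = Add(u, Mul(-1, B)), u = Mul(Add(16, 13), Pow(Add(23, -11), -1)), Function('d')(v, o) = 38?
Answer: Rational(29548333, 978576) ≈ 30.195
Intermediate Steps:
u = Rational(29, 12) (u = Mul(29, Pow(12, -1)) = Mul(29, Rational(1, 12)) = Rational(29, 12) ≈ 2.4167)
Function('A')(V, B) = Add(Rational(65, 12), Mul(-1, B)) (Function('A')(V, B) = Add(3, Add(Rational(29, 12), Mul(-1, B))) = Add(Rational(65, 12), Mul(-1, B)))
b = Rational(-19543, 12) (b = Add(-4, Add(Mul(-395, 4), Add(Rational(65, 12), Mul(-1, 50)))) = Add(-4, Add(-1580, Add(Rational(65, 12), -50))) = Add(-4, Add(-1580, Rational(-535, 12))) = Add(-4, Rational(-19495, 12)) = Rational(-19543, 12) ≈ -1628.6)
Add(Mul(b, Pow(-4292, -1)), Mul(1133, Pow(Function('d')(56, -70), -1))) = Add(Mul(Rational(-19543, 12), Pow(-4292, -1)), Mul(1133, Pow(38, -1))) = Add(Mul(Rational(-19543, 12), Rational(-1, 4292)), Mul(1133, Rational(1, 38))) = Add(Rational(19543, 51504), Rational(1133, 38)) = Rational(29548333, 978576)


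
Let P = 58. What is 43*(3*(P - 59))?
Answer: -129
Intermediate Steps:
43*(3*(P - 59)) = 43*(3*(58 - 59)) = 43*(3*(-1)) = 43*(-3) = -129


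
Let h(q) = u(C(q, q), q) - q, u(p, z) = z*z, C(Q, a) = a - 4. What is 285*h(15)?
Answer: 59850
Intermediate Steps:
C(Q, a) = -4 + a
u(p, z) = z²
h(q) = q² - q
285*h(15) = 285*(15*(-1 + 15)) = 285*(15*14) = 285*210 = 59850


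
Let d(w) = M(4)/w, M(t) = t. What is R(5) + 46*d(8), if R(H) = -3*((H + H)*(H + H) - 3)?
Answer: -268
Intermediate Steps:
R(H) = 9 - 12*H**2 (R(H) = -3*((2*H)*(2*H) - 3) = -3*(4*H**2 - 3) = -3*(-3 + 4*H**2) = 9 - 12*H**2)
d(w) = 4/w
R(5) + 46*d(8) = (9 - 12*5**2) + 46*(4/8) = (9 - 12*25) + 46*(4*(1/8)) = (9 - 300) + 46*(1/2) = -291 + 23 = -268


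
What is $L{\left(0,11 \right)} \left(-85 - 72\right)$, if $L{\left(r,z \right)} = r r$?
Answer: $0$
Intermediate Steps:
$L{\left(r,z \right)} = r^{2}$
$L{\left(0,11 \right)} \left(-85 - 72\right) = 0^{2} \left(-85 - 72\right) = 0 \left(-157\right) = 0$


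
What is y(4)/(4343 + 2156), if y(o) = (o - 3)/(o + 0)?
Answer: 1/25996 ≈ 3.8467e-5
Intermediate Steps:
y(o) = (-3 + o)/o
y(4)/(4343 + 2156) = ((-3 + 4)/4)/(4343 + 2156) = ((¼)*1)/6499 = (1/6499)*(¼) = 1/25996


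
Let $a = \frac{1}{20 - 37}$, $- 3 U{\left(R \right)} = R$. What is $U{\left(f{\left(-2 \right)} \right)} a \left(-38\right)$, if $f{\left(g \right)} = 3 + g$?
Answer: $- \frac{38}{51} \approx -0.7451$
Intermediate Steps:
$U{\left(R \right)} = - \frac{R}{3}$
$a = - \frac{1}{17}$ ($a = \frac{1}{-17} = - \frac{1}{17} \approx -0.058824$)
$U{\left(f{\left(-2 \right)} \right)} a \left(-38\right) = - \frac{3 - 2}{3} \left(- \frac{1}{17}\right) \left(-38\right) = \left(- \frac{1}{3}\right) 1 \left(- \frac{1}{17}\right) \left(-38\right) = \left(- \frac{1}{3}\right) \left(- \frac{1}{17}\right) \left(-38\right) = \frac{1}{51} \left(-38\right) = - \frac{38}{51}$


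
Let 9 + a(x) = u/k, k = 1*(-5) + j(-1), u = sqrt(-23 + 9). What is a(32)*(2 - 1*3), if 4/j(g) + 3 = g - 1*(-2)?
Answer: 9 + I*sqrt(14)/7 ≈ 9.0 + 0.53452*I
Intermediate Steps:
j(g) = 4/(-1 + g) (j(g) = 4/(-3 + (g - 1*(-2))) = 4/(-3 + (g + 2)) = 4/(-3 + (2 + g)) = 4/(-1 + g))
u = I*sqrt(14) (u = sqrt(-14) = I*sqrt(14) ≈ 3.7417*I)
k = -7 (k = 1*(-5) + 4/(-1 - 1) = -5 + 4/(-2) = -5 + 4*(-1/2) = -5 - 2 = -7)
a(x) = -9 - I*sqrt(14)/7 (a(x) = -9 + (I*sqrt(14))/(-7) = -9 + (I*sqrt(14))*(-1/7) = -9 - I*sqrt(14)/7)
a(32)*(2 - 1*3) = (-9 - I*sqrt(14)/7)*(2 - 1*3) = (-9 - I*sqrt(14)/7)*(2 - 3) = (-9 - I*sqrt(14)/7)*(-1) = 9 + I*sqrt(14)/7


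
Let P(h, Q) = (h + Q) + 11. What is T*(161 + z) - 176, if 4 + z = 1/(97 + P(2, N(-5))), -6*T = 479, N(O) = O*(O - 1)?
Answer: -3558913/280 ≈ -12710.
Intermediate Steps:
N(O) = O*(-1 + O)
P(h, Q) = 11 + Q + h (P(h, Q) = (Q + h) + 11 = 11 + Q + h)
T = -479/6 (T = -⅙*479 = -479/6 ≈ -79.833)
z = -559/140 (z = -4 + 1/(97 + (11 - 5*(-1 - 5) + 2)) = -4 + 1/(97 + (11 - 5*(-6) + 2)) = -4 + 1/(97 + (11 + 30 + 2)) = -4 + 1/(97 + 43) = -4 + 1/140 = -559/140 ≈ -3.9929)
T*(161 + z) - 176 = -479*(161 - 559/140)/6 - 176 = -479/6*21981/140 - 176 = -3509633/280 - 176 = -3558913/280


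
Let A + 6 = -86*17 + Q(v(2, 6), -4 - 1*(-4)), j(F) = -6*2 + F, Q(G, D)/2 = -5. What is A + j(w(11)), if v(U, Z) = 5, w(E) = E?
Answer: -1479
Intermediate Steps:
Q(G, D) = -10 (Q(G, D) = 2*(-5) = -10)
j(F) = -12 + F
A = -1478 (A = -6 + (-86*17 - 10) = -6 + (-1462 - 10) = -6 - 1472 = -1478)
A + j(w(11)) = -1478 + (-12 + 11) = -1478 - 1 = -1479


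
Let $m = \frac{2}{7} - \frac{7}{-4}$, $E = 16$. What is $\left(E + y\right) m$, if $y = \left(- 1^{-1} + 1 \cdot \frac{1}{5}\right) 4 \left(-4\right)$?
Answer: $\frac{2052}{35} \approx 58.629$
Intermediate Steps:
$y = \frac{64}{5}$ ($y = \left(\left(-1\right) 1 + 1 \cdot \frac{1}{5}\right) 4 \left(-4\right) = \left(-1 + \frac{1}{5}\right) 4 \left(-4\right) = \left(- \frac{4}{5}\right) 4 \left(-4\right) = \left(- \frac{16}{5}\right) \left(-4\right) = \frac{64}{5} \approx 12.8$)
$m = \frac{57}{28}$ ($m = 2 \cdot \frac{1}{7} - - \frac{7}{4} = \frac{2}{7} + \frac{7}{4} = \frac{57}{28} \approx 2.0357$)
$\left(E + y\right) m = \left(16 + \frac{64}{5}\right) \frac{57}{28} = \frac{144}{5} \cdot \frac{57}{28} = \frac{2052}{35}$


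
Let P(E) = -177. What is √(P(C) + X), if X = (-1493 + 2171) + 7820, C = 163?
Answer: √8321 ≈ 91.219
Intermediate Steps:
X = 8498 (X = 678 + 7820 = 8498)
√(P(C) + X) = √(-177 + 8498) = √8321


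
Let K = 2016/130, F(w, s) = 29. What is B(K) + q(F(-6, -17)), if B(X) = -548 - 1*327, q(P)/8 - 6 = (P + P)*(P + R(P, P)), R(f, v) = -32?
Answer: -2219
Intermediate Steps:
K = 1008/65 (K = 2016*(1/130) = 1008/65 ≈ 15.508)
q(P) = 48 + 16*P*(-32 + P) (q(P) = 48 + 8*((P + P)*(P - 32)) = 48 + 8*((2*P)*(-32 + P)) = 48 + 8*(2*P*(-32 + P)) = 48 + 16*P*(-32 + P))
B(X) = -875 (B(X) = -548 - 327 = -875)
B(K) + q(F(-6, -17)) = -875 + (48 - 512*29 + 16*29**2) = -875 + (48 - 14848 + 16*841) = -875 + (48 - 14848 + 13456) = -875 - 1344 = -2219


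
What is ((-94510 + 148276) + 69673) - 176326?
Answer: -52887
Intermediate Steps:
((-94510 + 148276) + 69673) - 176326 = (53766 + 69673) - 176326 = 123439 - 176326 = -52887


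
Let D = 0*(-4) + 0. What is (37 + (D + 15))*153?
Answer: 7956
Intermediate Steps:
D = 0 (D = 0 + 0 = 0)
(37 + (D + 15))*153 = (37 + (0 + 15))*153 = (37 + 15)*153 = 52*153 = 7956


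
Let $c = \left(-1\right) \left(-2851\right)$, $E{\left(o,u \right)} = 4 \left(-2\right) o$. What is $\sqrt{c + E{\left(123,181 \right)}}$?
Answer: $\sqrt{1867} \approx 43.209$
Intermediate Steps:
$E{\left(o,u \right)} = - 8 o$
$c = 2851$
$\sqrt{c + E{\left(123,181 \right)}} = \sqrt{2851 - 984} = \sqrt{1867}$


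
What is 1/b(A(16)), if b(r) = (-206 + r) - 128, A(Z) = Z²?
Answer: -1/78 ≈ -0.012821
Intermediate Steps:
b(r) = -334 + r
1/b(A(16)) = 1/(-334 + 16²) = 1/(-334 + 256) = 1/(-78) = -1/78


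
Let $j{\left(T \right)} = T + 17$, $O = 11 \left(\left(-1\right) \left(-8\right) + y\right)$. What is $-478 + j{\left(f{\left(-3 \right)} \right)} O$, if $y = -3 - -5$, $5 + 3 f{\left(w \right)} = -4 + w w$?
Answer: $1392$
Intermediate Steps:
$f{\left(w \right)} = -3 + \frac{w^{2}}{3}$ ($f{\left(w \right)} = - \frac{5}{3} + \frac{-4 + w w}{3} = - \frac{5}{3} + \frac{-4 + w^{2}}{3} = - \frac{5}{3} + \left(- \frac{4}{3} + \frac{w^{2}}{3}\right) = -3 + \frac{w^{2}}{3}$)
$y = 2$ ($y = -3 + 5 = 2$)
$O = 110$ ($O = 11 \left(\left(-1\right) \left(-8\right) + 2\right) = 11 \left(8 + 2\right) = 11 \cdot 10 = 110$)
$j{\left(T \right)} = 17 + T$
$-478 + j{\left(f{\left(-3 \right)} \right)} O = -478 + \left(17 - \left(3 - \frac{\left(-3\right)^{2}}{3}\right)\right) 110 = -478 + \left(17 + \left(-3 + \frac{1}{3} \cdot 9\right)\right) 110 = -478 + \left(17 + \left(-3 + 3\right)\right) 110 = -478 + \left(17 + 0\right) 110 = -478 + 17 \cdot 110 = -478 + 1870 = 1392$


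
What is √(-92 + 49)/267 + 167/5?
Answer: 167/5 + I*√43/267 ≈ 33.4 + 0.02456*I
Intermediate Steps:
√(-92 + 49)/267 + 167/5 = √(-43)*(1/267) + 167*(⅕) = (I*√43)*(1/267) + 167/5 = I*√43/267 + 167/5 = 167/5 + I*√43/267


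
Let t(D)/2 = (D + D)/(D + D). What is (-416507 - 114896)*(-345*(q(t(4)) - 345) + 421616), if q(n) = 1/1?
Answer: -287114915288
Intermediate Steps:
t(D) = 2 (t(D) = 2*((D + D)/(D + D)) = 2*((2*D)/((2*D))) = 2*((2*D)*(1/(2*D))) = 2*1 = 2)
q(n) = 1 (q(n) = 1*1 = 1)
(-416507 - 114896)*(-345*(q(t(4)) - 345) + 421616) = (-416507 - 114896)*(-345*(1 - 345) + 421616) = -531403*(-345*(-344) + 421616) = -531403*(118680 + 421616) = -531403*540296 = -287114915288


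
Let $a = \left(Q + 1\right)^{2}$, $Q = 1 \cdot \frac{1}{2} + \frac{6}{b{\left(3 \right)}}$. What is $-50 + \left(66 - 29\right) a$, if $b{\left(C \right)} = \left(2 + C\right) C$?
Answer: $\frac{8357}{100} \approx 83.57$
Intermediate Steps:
$b{\left(C \right)} = C \left(2 + C\right)$
$Q = \frac{9}{10}$ ($Q = 1 \cdot \frac{1}{2} + \frac{6}{3 \left(2 + 3\right)} = 1 \cdot \frac{1}{2} + \frac{6}{3 \cdot 5} = \frac{1}{2} + \frac{6}{15} = \frac{1}{2} + 6 \cdot \frac{1}{15} = \frac{1}{2} + \frac{2}{5} = \frac{9}{10} \approx 0.9$)
$a = \frac{361}{100}$ ($a = \left(\frac{9}{10} + 1\right)^{2} = \left(\frac{19}{10}\right)^{2} = \frac{361}{100} \approx 3.61$)
$-50 + \left(66 - 29\right) a = -50 + \left(66 - 29\right) \frac{361}{100} = -50 + 37 \cdot \frac{361}{100} = -50 + \frac{13357}{100} = \frac{8357}{100}$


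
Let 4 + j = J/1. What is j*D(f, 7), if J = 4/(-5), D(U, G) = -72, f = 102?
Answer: 1728/5 ≈ 345.60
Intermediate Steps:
J = -4/5 (J = 4*(-1/5) = -4/5 ≈ -0.80000)
j = -24/5 (j = -4 - 4/5/1 = -4 - 4/5*1 = -4 - 4/5 = -24/5 ≈ -4.8000)
j*D(f, 7) = -24/5*(-72) = 1728/5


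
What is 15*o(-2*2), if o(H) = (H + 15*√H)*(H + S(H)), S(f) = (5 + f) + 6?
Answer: -180 + 1350*I ≈ -180.0 + 1350.0*I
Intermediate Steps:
S(f) = 11 + f
o(H) = (11 + 2*H)*(H + 15*√H) (o(H) = (H + 15*√H)*(H + (11 + H)) = (H + 15*√H)*(11 + 2*H) = (11 + 2*H)*(H + 15*√H))
15*o(-2*2) = 15*(2*(-2*2)² + 11*(-2*2) + 30*(-2*2)^(3/2) + 165*√(-2*2)) = 15*(2*(-4)² + 11*(-4) + 30*(-4)^(3/2) + 165*√(-4)) = 15*(2*16 - 44 + 30*(-8*I) + 165*(2*I)) = 15*(32 - 44 - 240*I + 330*I) = 15*(-12 + 90*I) = -180 + 1350*I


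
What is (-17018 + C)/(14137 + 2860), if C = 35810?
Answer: 18792/16997 ≈ 1.1056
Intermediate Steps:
(-17018 + C)/(14137 + 2860) = (-17018 + 35810)/(14137 + 2860) = 18792/16997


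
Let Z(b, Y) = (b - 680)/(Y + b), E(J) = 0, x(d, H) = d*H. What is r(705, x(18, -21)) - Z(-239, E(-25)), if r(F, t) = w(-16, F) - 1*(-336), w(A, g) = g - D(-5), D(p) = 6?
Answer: 246446/239 ≈ 1031.2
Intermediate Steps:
x(d, H) = H*d
w(A, g) = -6 + g (w(A, g) = g - 1*6 = g - 6 = -6 + g)
r(F, t) = 330 + F (r(F, t) = (-6 + F) - 1*(-336) = (-6 + F) + 336 = 330 + F)
Z(b, Y) = (-680 + b)/(Y + b)
r(705, x(18, -21)) - Z(-239, E(-25)) = (330 + 705) - (-680 - 239)/(0 - 239) = 1035 - (-919)/(-239) = 1035 - (-1)*(-919)/239 = 1035 - 1*919/239 = 1035 - 919/239 = 246446/239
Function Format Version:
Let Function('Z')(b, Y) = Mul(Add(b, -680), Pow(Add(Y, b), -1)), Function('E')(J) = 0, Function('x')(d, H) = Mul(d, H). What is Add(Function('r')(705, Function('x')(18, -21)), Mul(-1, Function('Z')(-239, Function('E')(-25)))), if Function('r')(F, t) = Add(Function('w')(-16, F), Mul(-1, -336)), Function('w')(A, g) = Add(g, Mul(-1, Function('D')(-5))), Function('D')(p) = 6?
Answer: Rational(246446, 239) ≈ 1031.2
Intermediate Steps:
Function('x')(d, H) = Mul(H, d)
Function('w')(A, g) = Add(-6, g) (Function('w')(A, g) = Add(g, Mul(-1, 6)) = Add(g, -6) = Add(-6, g))
Function('r')(F, t) = Add(330, F) (Function('r')(F, t) = Add(Add(-6, F), Mul(-1, -336)) = Add(Add(-6, F), 336) = Add(330, F))
Function('Z')(b, Y) = Mul(Pow(Add(Y, b), -1), Add(-680, b)) (Function('Z')(b, Y) = Mul(Add(-680, b), Pow(Add(Y, b), -1)) = Mul(Pow(Add(Y, b), -1), Add(-680, b)))
Add(Function('r')(705, Function('x')(18, -21)), Mul(-1, Function('Z')(-239, Function('E')(-25)))) = Add(Add(330, 705), Mul(-1, Mul(Pow(Add(0, -239), -1), Add(-680, -239)))) = Add(1035, Mul(-1, Mul(Pow(-239, -1), -919))) = Add(1035, Mul(-1, Mul(Rational(-1, 239), -919))) = Add(1035, Mul(-1, Rational(919, 239))) = Add(1035, Rational(-919, 239)) = Rational(246446, 239)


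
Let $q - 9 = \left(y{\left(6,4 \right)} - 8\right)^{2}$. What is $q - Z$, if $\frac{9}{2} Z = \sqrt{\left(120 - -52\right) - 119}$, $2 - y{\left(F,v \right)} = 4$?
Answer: $109 - \frac{2 \sqrt{53}}{9} \approx 107.38$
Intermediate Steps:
$y{\left(F,v \right)} = -2$ ($y{\left(F,v \right)} = 2 - 4 = -2$)
$q = 109$ ($q = 9 + \left(-2 - 8\right)^{2} = 9 + \left(-10\right)^{2} = 9 + 100 = 109$)
$Z = \frac{2 \sqrt{53}}{9}$ ($Z = \frac{2 \sqrt{\left(120 - -52\right) - 119}}{9} = \frac{2 \sqrt{\left(120 + 52\right) - 119}}{9} = \frac{2 \sqrt{172 - 119}}{9} = \frac{2 \sqrt{53}}{9} \approx 1.6178$)
$q - Z = 109 - \frac{2 \sqrt{53}}{9}$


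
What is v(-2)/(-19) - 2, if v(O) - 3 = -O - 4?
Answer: -39/19 ≈ -2.0526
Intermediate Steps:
v(O) = -1 - O (v(O) = 3 + (-O - 4) = 3 + (-4 - O) = -1 - O)
v(-2)/(-19) - 2 = (-1 - 1*(-2))/(-19) - 2 = -(-1 + 2)/19 - 2 = -1/19*1 - 2 = -1/19 - 2 = -39/19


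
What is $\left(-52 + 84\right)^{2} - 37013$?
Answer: $-35989$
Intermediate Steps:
$\left(-52 + 84\right)^{2} - 37013 = 32^{2} - 37013 = 1024 - 37013 = -35989$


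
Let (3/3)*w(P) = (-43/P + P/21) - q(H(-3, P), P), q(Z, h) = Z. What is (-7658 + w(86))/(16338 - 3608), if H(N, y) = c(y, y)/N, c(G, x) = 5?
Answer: -64283/106932 ≈ -0.60116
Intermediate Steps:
H(N, y) = 5/N
w(P) = 5/3 - 43/P + P/21 (w(P) = (-43/P + P/21) - 5/(-3) = (-43/P + P*(1/21)) - 5*(-1)/3 = (-43/P + P/21) - 1*(-5/3) = (-43/P + P/21) + 5/3 = 5/3 - 43/P + P/21)
(-7658 + w(86))/(16338 - 3608) = (-7658 + (1/21)*(-903 + 86*(35 + 86))/86)/(16338 - 3608) = (-7658 + (1/21)*(1/86)*(-903 + 86*121))/12730 = (-7658 + (1/21)*(1/86)*(-903 + 10406))*(1/12730) = (-7658 + (1/21)*(1/86)*9503)*(1/12730) = (-7658 + 221/42)*(1/12730) = -321415/42*1/12730 = -64283/106932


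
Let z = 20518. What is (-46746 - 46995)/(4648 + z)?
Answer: -93741/25166 ≈ -3.7249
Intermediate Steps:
(-46746 - 46995)/(4648 + z) = (-46746 - 46995)/(4648 + 20518) = -93741/25166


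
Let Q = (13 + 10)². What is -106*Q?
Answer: -56074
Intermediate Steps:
Q = 529 (Q = 23² = 529)
-106*Q = -106*529 = -56074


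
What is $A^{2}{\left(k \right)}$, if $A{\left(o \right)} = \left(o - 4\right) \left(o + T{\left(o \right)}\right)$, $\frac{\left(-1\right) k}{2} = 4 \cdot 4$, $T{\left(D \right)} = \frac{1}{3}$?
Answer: $1299600$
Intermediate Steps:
$T{\left(D \right)} = \frac{1}{3}$
$k = -32$ ($k = - 2 \cdot 4 \cdot 4 = \left(-2\right) 16 = -32$)
$A{\left(o \right)} = \left(-4 + o\right) \left(\frac{1}{3} + o\right)$ ($A{\left(o \right)} = \left(o - 4\right) \left(o + \frac{1}{3}\right) = \left(-4 + o\right) \left(\frac{1}{3} + o\right)$)
$A^{2}{\left(k \right)} = \left(- \frac{4}{3} + \left(-32\right)^{2} - - \frac{352}{3}\right)^{2} = \left(- \frac{4}{3} + 1024 + \frac{352}{3}\right)^{2} = 1140^{2} = 1299600$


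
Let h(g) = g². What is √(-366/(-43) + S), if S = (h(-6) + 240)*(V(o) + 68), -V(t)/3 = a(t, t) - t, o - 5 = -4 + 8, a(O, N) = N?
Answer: 3*√3857530/43 ≈ 137.03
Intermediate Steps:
o = 9 (o = 5 + (-4 + 8) = 5 + 4 = 9)
V(t) = 0 (V(t) = -3*(t - t) = -3*0 = 0)
S = 18768 (S = ((-6)² + 240)*(0 + 68) = (36 + 240)*68 = 276*68 = 18768)
√(-366/(-43) + S) = √(-366/(-43) + 18768) = √(-366*(-1/43) + 18768) = √(366/43 + 18768) = √(807390/43) = 3*√3857530/43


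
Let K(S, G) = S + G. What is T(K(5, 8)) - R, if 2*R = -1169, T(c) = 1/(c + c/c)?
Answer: 4092/7 ≈ 584.57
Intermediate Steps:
K(S, G) = G + S
T(c) = 1/(1 + c) (T(c) = 1/(c + 1) = 1/(1 + c))
R = -1169/2 (R = (1/2)*(-1169) = -1169/2 ≈ -584.50)
T(K(5, 8)) - R = 1/(1 + (8 + 5)) - 1*(-1169/2) = 1/(1 + 13) + 1169/2 = 1/14 + 1169/2 = 4092/7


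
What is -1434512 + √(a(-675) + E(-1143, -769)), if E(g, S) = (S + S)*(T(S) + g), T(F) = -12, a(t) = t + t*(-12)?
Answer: -1434512 + √1783815 ≈ -1.4332e+6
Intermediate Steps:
a(t) = -11*t (a(t) = t - 12*t = -11*t)
E(g, S) = 2*S*(-12 + g) (E(g, S) = (S + S)*(-12 + g) = (2*S)*(-12 + g) = 2*S*(-12 + g))
-1434512 + √(a(-675) + E(-1143, -769)) = -1434512 + √(-11*(-675) + 2*(-769)*(-12 - 1143)) = -1434512 + √(7425 + 2*(-769)*(-1155)) = -1434512 + √(7425 + 1776390) = -1434512 + √1783815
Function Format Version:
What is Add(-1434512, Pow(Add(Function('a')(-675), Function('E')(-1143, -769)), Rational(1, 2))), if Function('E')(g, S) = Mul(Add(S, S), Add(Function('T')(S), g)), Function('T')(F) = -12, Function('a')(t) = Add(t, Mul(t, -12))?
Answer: Add(-1434512, Pow(1783815, Rational(1, 2))) ≈ -1.4332e+6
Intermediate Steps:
Function('a')(t) = Mul(-11, t) (Function('a')(t) = Add(t, Mul(-12, t)) = Mul(-11, t))
Function('E')(g, S) = Mul(2, S, Add(-12, g)) (Function('E')(g, S) = Mul(Add(S, S), Add(-12, g)) = Mul(Mul(2, S), Add(-12, g)) = Mul(2, S, Add(-12, g)))
Add(-1434512, Pow(Add(Function('a')(-675), Function('E')(-1143, -769)), Rational(1, 2))) = Add(-1434512, Pow(Add(Mul(-11, -675), Mul(2, -769, Add(-12, -1143))), Rational(1, 2))) = Add(-1434512, Pow(Add(7425, Mul(2, -769, -1155)), Rational(1, 2))) = Add(-1434512, Pow(Add(7425, 1776390), Rational(1, 2))) = Add(-1434512, Pow(1783815, Rational(1, 2)))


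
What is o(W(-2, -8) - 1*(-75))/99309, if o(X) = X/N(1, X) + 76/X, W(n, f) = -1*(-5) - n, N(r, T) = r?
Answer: 3400/4071669 ≈ 0.00083504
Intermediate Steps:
W(n, f) = 5 - n
o(X) = X + 76/X (o(X) = X/1 + 76/X = X*1 + 76/X = X + 76/X)
o(W(-2, -8) - 1*(-75))/99309 = (((5 - 1*(-2)) - 1*(-75)) + 76/((5 - 1*(-2)) - 1*(-75)))/99309 = (((5 + 2) + 75) + 76/((5 + 2) + 75))*(1/99309) = ((7 + 75) + 76/(7 + 75))*(1/99309) = (82 + 76/82)*(1/99309) = (82 + 76*(1/82))*(1/99309) = (82 + 38/41)*(1/99309) = (3400/41)*(1/99309) = 3400/4071669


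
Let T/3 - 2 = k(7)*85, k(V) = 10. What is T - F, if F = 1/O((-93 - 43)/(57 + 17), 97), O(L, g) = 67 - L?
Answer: 6510095/2547 ≈ 2556.0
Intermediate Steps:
F = 37/2547 (F = 1/(67 - (-93 - 43)/(57 + 17)) = 1/(67 - (-136)/74) = 1/(67 - 1*(-68/37)) = 1/(67 + 68/37) = 1/(2547/37) = 37/2547 ≈ 0.014527)
T = 2556 (T = 6 + 3*(10*85) = 6 + 3*850 = 6 + 2550 = 2556)
T - F = 2556 - 1*37/2547 = 2556 - 37/2547 = 6510095/2547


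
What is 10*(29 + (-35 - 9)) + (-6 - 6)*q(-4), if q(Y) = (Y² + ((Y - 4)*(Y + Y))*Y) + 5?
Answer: 2670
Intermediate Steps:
q(Y) = 5 + Y² + 2*Y²*(-4 + Y) (q(Y) = (Y² + ((-4 + Y)*(2*Y))*Y) + 5 = (Y² + (2*Y*(-4 + Y))*Y) + 5 = (Y² + 2*Y²*(-4 + Y)) + 5 = 5 + Y² + 2*Y²*(-4 + Y))
10*(29 + (-35 - 9)) + (-6 - 6)*q(-4) = 10*(29 + (-35 - 9)) + (-6 - 6)*(5 - 7*(-4)² + 2*(-4)³) = 10*(29 - 44) - 12*(5 - 7*16 + 2*(-64)) = 10*(-15) - 12*(5 - 112 - 128) = -150 - 12*(-235) = -150 + 2820 = 2670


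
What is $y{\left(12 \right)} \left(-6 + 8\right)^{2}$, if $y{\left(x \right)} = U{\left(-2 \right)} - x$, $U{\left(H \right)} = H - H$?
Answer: $-48$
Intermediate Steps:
$U{\left(H \right)} = 0$
$y{\left(x \right)} = - x$ ($y{\left(x \right)} = 0 - x = - x$)
$y{\left(12 \right)} \left(-6 + 8\right)^{2} = \left(-1\right) 12 \left(-6 + 8\right)^{2} = - 12 \cdot 2^{2} = \left(-12\right) 4 = -48$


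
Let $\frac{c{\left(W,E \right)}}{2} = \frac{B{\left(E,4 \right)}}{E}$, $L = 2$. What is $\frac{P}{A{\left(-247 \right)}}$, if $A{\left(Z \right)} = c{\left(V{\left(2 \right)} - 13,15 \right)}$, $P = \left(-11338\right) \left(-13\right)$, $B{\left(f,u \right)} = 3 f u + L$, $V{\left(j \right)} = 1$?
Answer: $\frac{85035}{14} \approx 6073.9$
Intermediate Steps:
$B{\left(f,u \right)} = 2 + 3 f u$ ($B{\left(f,u \right)} = 3 f u + 2 = 2 + 3 f u$)
$P = 147394$
$c{\left(W,E \right)} = \frac{2 \left(2 + 12 E\right)}{E}$ ($c{\left(W,E \right)} = 2 \frac{2 + 3 E 4}{E} = 2 \frac{2 + 12 E}{E} = \frac{2 \left(2 + 12 E\right)}{E}$)
$A{\left(Z \right)} = \frac{364}{15}$ ($A{\left(Z \right)} = 24 + \frac{4}{15} = \frac{364}{15}$)
$\frac{P}{A{\left(-247 \right)}} = \frac{147394}{\frac{364}{15}} = 147394 \cdot \frac{15}{364} = \frac{85035}{14}$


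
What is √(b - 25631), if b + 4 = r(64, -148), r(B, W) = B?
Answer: I*√25571 ≈ 159.91*I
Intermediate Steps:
b = 60 (b = -4 + 64 = 60)
√(b - 25631) = √(60 - 25631) = √(-25571) = I*√25571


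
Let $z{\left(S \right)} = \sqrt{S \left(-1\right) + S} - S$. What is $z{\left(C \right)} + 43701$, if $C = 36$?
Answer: $43665$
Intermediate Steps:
$z{\left(S \right)} = - S$ ($z{\left(S \right)} = \sqrt{- S + S} - S = \sqrt{0} - S = 0 - S = - S$)
$z{\left(C \right)} + 43701 = \left(-1\right) 36 + 43701 = -36 + 43701 = 43665$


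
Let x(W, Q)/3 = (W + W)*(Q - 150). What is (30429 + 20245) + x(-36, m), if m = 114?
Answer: 58450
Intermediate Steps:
x(W, Q) = 6*W*(-150 + Q) (x(W, Q) = 3*((W + W)*(Q - 150)) = 3*((2*W)*(-150 + Q)) = 3*(2*W*(-150 + Q)) = 6*W*(-150 + Q))
(30429 + 20245) + x(-36, m) = (30429 + 20245) + 6*(-36)*(-150 + 114) = 50674 + 6*(-36)*(-36) = 50674 + 7776 = 58450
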